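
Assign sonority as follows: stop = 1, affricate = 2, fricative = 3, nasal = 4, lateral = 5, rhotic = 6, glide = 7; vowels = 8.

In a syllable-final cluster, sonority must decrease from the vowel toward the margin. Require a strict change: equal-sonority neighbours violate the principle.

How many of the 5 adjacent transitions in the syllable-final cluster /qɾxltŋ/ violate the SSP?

3

/q/ is a stop (sonority 1).
/ɾ/ is a rhotic (sonority 6).
/x/ is a fricative (sonority 3).
/l/ is a lateral (sonority 5).
/t/ is a stop (sonority 1).
/ŋ/ is a nasal (sonority 4).
/q/→/ɾ/: 1→6 (does not fall) — violation.
/ɾ/→/x/: 6→3 (falls) — ok.
/x/→/l/: 3→5 (does not fall) — violation.
/l/→/t/: 5→1 (falls) — ok.
/t/→/ŋ/: 1→4 (does not fall) — violation.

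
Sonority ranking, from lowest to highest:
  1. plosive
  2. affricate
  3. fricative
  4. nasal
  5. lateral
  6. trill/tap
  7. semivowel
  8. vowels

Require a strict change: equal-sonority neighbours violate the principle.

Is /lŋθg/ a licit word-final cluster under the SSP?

/l/ — lateral, sonority 5.
/ŋ/ — nasal, sonority 4.
/θ/ — fricative, sonority 3.
/g/ — plosive, sonority 1.
The profile 5-4-3-1 strictly falls, so the word-final cluster satisfies the SSP.

yes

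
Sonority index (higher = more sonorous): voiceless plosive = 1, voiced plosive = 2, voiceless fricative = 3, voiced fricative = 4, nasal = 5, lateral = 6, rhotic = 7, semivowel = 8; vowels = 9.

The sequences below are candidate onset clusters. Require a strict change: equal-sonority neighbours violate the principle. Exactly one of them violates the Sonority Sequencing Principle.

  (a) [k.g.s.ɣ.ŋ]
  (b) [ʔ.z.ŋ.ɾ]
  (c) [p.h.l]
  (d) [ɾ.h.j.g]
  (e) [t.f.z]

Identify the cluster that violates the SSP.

d

(a) [k.g.s.ɣ.ŋ]: profile 1-2-3-4-5 — obeys.
(b) [ʔ.z.ŋ.ɾ]: profile 1-4-5-7 — obeys.
(c) [p.h.l]: profile 1-3-6 — obeys.
(d) [ɾ.h.j.g]: profile 7-3-8-2 — violates.
(e) [t.f.z]: profile 1-3-4 — obeys.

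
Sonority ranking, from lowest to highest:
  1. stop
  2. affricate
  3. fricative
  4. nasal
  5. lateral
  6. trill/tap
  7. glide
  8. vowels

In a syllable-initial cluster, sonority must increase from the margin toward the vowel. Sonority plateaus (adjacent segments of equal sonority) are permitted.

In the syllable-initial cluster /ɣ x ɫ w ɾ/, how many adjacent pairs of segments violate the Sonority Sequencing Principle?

1

/ɣ/ is a fricative (sonority 3).
/x/ is a fricative (sonority 3).
/ɫ/ is a lateral (sonority 5).
/w/ is a glide (sonority 7).
/ɾ/ is a trill/tap (sonority 6).
/ɣ/→/x/: 3→3 (plateau, allowed) — ok.
/x/→/ɫ/: 3→5 (rises) — ok.
/ɫ/→/w/: 5→7 (rises) — ok.
/w/→/ɾ/: 7→6 (does not rise) — violation.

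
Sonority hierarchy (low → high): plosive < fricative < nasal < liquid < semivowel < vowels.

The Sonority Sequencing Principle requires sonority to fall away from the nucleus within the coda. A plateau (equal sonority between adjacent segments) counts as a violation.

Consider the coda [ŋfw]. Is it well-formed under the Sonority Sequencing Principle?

no

/ŋ/ is a nasal (sonority 3).
/f/ is a fricative (sonority 2).
/w/ is a semivowel (sonority 5).
The profile is 3-2-5. Between /f/ (2) and /w/ (5) sonority does not fall, so the cluster violates the SSP.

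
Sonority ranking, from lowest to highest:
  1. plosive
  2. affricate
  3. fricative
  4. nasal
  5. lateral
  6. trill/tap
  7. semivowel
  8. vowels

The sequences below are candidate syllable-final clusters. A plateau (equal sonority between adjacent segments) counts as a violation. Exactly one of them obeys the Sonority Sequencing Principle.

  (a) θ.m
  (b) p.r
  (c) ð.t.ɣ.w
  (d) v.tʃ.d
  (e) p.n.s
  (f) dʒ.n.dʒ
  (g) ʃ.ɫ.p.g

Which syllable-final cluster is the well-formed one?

(a) 3-4 → violates
(b) 1-6 → violates
(c) 3-1-3-7 → violates
(d) 3-2-1 → obeys
(e) 1-4-3 → violates
(f) 2-4-2 → violates
(g) 3-5-1-1 → violates

d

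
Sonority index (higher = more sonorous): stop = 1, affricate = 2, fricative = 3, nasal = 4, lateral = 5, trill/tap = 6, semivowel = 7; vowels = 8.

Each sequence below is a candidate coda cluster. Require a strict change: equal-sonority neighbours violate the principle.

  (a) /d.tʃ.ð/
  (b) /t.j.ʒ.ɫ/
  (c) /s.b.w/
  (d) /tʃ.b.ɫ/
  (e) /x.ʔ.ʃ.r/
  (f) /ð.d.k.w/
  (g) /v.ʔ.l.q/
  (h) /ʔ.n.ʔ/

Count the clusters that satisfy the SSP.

0

(a) sonority 1-2-3: ill-formed.
(b) sonority 1-7-3-5: ill-formed.
(c) sonority 3-1-7: ill-formed.
(d) sonority 2-1-5: ill-formed.
(e) sonority 3-1-3-6: ill-formed.
(f) sonority 3-1-1-7: ill-formed.
(g) sonority 3-1-5-1: ill-formed.
(h) sonority 1-4-1: ill-formed.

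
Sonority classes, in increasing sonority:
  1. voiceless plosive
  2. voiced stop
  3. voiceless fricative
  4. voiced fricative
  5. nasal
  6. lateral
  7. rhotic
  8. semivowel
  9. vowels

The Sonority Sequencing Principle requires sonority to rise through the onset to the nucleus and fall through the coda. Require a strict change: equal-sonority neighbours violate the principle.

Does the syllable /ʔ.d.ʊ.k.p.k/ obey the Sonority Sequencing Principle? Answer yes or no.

no

Onset: /ʔ/ is a voiceless plosive (sonority 1), /d/ is a voiced stop (sonority 2); then the nucleus /ʊ/ (sonority 9).
Onset profile 1-2-9 — rises to the nucleus.
Coda: /k/ is a voiceless plosive (sonority 1), /p/ is a voiceless plosive (sonority 1), /k/ is a voiceless plosive (sonority 1).
Coda profile 9-1-1-1 — does not strictly fall throughout.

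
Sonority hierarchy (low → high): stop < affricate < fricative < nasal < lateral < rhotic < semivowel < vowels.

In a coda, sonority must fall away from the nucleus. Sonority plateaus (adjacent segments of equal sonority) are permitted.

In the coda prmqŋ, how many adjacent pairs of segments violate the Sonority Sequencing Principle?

/p/: stop = 1.
/r/: rhotic = 6.
/m/: nasal = 4.
/q/: stop = 1.
/ŋ/: nasal = 4.
/p/→/r/: 1→6 (does not fall) — violation.
/r/→/m/: 6→4 (falls) — ok.
/m/→/q/: 4→1 (falls) — ok.
/q/→/ŋ/: 1→4 (does not fall) — violation.

2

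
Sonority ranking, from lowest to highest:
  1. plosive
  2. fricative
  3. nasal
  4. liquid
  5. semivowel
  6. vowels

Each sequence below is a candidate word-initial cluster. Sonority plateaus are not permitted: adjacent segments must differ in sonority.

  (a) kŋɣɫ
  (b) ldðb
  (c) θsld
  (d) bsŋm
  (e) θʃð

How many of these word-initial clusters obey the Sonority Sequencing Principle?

0

(a) sonority 1-3-2-4: ill-formed.
(b) sonority 4-1-2-1: ill-formed.
(c) sonority 2-2-4-1: ill-formed.
(d) sonority 1-2-3-3: ill-formed.
(e) sonority 2-2-2: ill-formed.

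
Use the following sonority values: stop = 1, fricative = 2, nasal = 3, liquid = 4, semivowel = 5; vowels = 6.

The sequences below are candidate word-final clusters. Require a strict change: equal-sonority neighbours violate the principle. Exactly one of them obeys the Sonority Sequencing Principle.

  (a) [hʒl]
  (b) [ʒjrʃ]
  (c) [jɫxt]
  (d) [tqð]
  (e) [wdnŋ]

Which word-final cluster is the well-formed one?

c

(a) [hʒl]: profile 2-2-4 — violates.
(b) [ʒjrʃ]: profile 2-5-4-2 — violates.
(c) [jɫxt]: profile 5-4-2-1 — obeys.
(d) [tqð]: profile 1-1-2 — violates.
(e) [wdnŋ]: profile 5-1-3-3 — violates.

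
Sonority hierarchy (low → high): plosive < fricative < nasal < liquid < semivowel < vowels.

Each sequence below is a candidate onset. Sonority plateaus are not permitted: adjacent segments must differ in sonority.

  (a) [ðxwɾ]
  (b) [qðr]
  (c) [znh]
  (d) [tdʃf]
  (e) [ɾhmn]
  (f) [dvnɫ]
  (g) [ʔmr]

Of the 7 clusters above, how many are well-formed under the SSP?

(a) 2-2-5-4 → violates
(b) 1-2-4 → obeys
(c) 2-3-2 → violates
(d) 1-1-2-2 → violates
(e) 4-2-3-3 → violates
(f) 1-2-3-4 → obeys
(g) 1-3-4 → obeys

3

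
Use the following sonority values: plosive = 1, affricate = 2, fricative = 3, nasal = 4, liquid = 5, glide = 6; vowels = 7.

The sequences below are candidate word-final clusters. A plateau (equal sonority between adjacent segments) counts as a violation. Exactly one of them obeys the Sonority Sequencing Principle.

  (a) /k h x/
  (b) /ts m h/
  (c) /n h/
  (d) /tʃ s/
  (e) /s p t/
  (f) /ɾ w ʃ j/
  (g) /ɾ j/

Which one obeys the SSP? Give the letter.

(a) /k h x/: profile 1-3-3 — violates.
(b) /ts m h/: profile 2-4-3 — violates.
(c) /n h/: profile 4-3 — obeys.
(d) /tʃ s/: profile 2-3 — violates.
(e) /s p t/: profile 3-1-1 — violates.
(f) /ɾ w ʃ j/: profile 5-6-3-6 — violates.
(g) /ɾ j/: profile 5-6 — violates.

c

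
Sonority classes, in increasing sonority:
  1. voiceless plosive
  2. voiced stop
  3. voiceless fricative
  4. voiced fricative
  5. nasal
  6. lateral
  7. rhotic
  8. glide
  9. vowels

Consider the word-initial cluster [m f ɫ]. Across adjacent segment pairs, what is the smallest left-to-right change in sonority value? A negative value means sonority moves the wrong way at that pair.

/m/ is a nasal (sonority 5).
/f/ is a voiceless fricative (sonority 3).
/ɫ/ is a lateral (sonority 6).
/m/→/f/: change -2.
/f/→/ɫ/: change +3.
Minimum = -2.

-2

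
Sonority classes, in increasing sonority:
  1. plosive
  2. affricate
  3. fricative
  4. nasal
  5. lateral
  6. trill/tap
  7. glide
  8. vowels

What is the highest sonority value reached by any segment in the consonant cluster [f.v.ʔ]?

/f/ is a fricative (sonority 3).
/v/ is a fricative (sonority 3).
/ʔ/ is a plosive (sonority 1).
The maximum is 3.

3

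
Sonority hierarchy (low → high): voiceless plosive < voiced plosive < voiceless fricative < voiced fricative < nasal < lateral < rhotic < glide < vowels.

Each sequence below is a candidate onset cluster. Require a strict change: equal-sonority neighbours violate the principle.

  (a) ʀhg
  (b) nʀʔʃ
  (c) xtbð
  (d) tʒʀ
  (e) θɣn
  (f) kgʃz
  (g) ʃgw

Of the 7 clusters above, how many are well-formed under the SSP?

(a) 7-3-2 → violates
(b) 5-7-1-3 → violates
(c) 3-1-2-4 → violates
(d) 1-4-7 → obeys
(e) 3-4-5 → obeys
(f) 1-2-3-4 → obeys
(g) 3-2-8 → violates

3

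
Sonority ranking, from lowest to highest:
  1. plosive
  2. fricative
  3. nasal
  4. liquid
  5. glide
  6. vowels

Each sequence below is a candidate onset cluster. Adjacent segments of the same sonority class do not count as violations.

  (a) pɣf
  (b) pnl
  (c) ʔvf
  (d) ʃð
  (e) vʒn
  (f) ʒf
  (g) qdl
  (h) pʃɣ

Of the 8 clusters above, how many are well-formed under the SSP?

(a) 1-2-2 → obeys
(b) 1-3-4 → obeys
(c) 1-2-2 → obeys
(d) 2-2 → obeys
(e) 2-2-3 → obeys
(f) 2-2 → obeys
(g) 1-1-4 → obeys
(h) 1-2-2 → obeys

8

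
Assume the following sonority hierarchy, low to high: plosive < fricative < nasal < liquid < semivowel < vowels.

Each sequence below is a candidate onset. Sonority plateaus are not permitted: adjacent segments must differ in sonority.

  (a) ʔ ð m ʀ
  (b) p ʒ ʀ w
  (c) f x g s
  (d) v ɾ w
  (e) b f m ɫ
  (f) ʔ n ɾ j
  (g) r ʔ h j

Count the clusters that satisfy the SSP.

(a) 1-2-3-4 → obeys
(b) 1-2-4-5 → obeys
(c) 2-2-1-2 → violates
(d) 2-4-5 → obeys
(e) 1-2-3-4 → obeys
(f) 1-3-4-5 → obeys
(g) 4-1-2-5 → violates

5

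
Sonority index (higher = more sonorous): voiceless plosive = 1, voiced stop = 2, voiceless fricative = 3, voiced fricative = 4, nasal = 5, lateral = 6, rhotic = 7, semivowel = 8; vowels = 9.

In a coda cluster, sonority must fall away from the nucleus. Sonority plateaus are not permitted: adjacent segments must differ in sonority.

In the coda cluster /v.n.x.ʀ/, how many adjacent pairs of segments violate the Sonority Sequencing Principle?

/v/ — voiced fricative, sonority 4.
/n/ — nasal, sonority 5.
/x/ — voiceless fricative, sonority 3.
/ʀ/ — rhotic, sonority 7.
/v/→/n/: 4→5 (does not fall) — violation.
/n/→/x/: 5→3 (falls) — ok.
/x/→/ʀ/: 3→7 (does not fall) — violation.

2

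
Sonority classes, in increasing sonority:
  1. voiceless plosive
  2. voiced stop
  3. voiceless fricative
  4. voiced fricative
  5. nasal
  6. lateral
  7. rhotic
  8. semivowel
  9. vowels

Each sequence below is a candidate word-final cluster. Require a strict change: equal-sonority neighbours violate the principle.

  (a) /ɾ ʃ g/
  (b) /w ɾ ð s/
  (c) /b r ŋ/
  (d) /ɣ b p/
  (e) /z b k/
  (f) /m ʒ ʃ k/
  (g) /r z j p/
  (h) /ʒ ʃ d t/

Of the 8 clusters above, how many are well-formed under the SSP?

(a) 7-3-2 → obeys
(b) 8-7-4-3 → obeys
(c) 2-7-5 → violates
(d) 4-2-1 → obeys
(e) 4-2-1 → obeys
(f) 5-4-3-1 → obeys
(g) 7-4-8-1 → violates
(h) 4-3-2-1 → obeys

6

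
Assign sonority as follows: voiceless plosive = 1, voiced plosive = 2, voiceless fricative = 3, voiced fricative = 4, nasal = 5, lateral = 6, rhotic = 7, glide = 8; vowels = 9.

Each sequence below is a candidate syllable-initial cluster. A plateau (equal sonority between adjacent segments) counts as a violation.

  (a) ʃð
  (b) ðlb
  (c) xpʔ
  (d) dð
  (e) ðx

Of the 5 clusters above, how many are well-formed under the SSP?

(a) 3-4 → obeys
(b) 4-6-2 → violates
(c) 3-1-1 → violates
(d) 2-4 → obeys
(e) 4-3 → violates

2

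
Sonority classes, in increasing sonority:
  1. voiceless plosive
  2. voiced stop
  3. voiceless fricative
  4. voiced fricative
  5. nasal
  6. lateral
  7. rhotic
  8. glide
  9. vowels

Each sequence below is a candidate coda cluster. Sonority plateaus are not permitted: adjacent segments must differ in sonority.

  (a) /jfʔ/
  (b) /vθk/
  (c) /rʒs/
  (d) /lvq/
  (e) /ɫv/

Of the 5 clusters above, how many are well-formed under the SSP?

5

(a) /jfʔ/: profile 8-3-1 — obeys.
(b) /vθk/: profile 4-3-1 — obeys.
(c) /rʒs/: profile 7-4-3 — obeys.
(d) /lvq/: profile 6-4-1 — obeys.
(e) /ɫv/: profile 6-4 — obeys.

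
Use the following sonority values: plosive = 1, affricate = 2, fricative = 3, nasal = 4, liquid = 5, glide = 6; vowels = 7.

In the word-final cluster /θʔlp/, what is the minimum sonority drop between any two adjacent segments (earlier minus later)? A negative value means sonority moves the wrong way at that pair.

/θ/ is a fricative (sonority 3).
/ʔ/ is a plosive (sonority 1).
/l/ is a liquid (sonority 5).
/p/ is a plosive (sonority 1).
/θ/→/ʔ/: change +2.
/ʔ/→/l/: change -4.
/l/→/p/: change +4.
Minimum = -4.

-4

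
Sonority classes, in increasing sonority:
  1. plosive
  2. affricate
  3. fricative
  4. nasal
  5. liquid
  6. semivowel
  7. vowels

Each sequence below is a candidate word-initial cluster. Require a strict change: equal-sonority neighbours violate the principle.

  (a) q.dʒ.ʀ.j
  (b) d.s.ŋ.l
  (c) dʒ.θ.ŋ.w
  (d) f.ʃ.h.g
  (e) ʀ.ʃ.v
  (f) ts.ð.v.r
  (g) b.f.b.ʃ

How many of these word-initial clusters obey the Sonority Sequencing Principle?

3

(a) sonority 1-2-5-6: well-formed.
(b) sonority 1-3-4-5: well-formed.
(c) sonority 2-3-4-6: well-formed.
(d) sonority 3-3-3-1: ill-formed.
(e) sonority 5-3-3: ill-formed.
(f) sonority 2-3-3-5: ill-formed.
(g) sonority 1-3-1-3: ill-formed.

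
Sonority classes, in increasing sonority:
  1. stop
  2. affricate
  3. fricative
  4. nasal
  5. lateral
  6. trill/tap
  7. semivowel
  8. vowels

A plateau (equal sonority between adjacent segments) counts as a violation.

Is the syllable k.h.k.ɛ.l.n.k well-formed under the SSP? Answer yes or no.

no

Onset: /k/ is a stop (sonority 1), /h/ is a fricative (sonority 3), /k/ is a stop (sonority 1); then the nucleus /ɛ/ (sonority 8).
Onset profile 1-3-1-8 — does not strictly rise throughout.
Coda: /l/ is a lateral (sonority 5), /n/ is a nasal (sonority 4), /k/ is a stop (sonority 1).
Coda profile 8-5-4-1 — falls from the nucleus.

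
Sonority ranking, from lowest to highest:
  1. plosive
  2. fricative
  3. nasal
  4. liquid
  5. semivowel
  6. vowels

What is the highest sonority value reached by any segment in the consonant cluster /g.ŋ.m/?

3

/g/: plosive = 1.
/ŋ/: nasal = 3.
/m/: nasal = 3.
The maximum is 3.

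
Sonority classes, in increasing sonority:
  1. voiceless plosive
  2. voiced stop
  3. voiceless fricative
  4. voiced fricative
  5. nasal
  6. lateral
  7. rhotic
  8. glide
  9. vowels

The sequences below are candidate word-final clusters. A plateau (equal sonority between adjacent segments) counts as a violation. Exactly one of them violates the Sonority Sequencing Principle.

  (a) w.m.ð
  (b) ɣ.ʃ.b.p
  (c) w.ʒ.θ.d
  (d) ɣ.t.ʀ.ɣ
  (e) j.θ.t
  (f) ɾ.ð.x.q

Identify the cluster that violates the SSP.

d

(a) w.m.ð: profile 8-5-4 — obeys.
(b) ɣ.ʃ.b.p: profile 4-3-2-1 — obeys.
(c) w.ʒ.θ.d: profile 8-4-3-2 — obeys.
(d) ɣ.t.ʀ.ɣ: profile 4-1-7-4 — violates.
(e) j.θ.t: profile 8-3-1 — obeys.
(f) ɾ.ð.x.q: profile 7-4-3-1 — obeys.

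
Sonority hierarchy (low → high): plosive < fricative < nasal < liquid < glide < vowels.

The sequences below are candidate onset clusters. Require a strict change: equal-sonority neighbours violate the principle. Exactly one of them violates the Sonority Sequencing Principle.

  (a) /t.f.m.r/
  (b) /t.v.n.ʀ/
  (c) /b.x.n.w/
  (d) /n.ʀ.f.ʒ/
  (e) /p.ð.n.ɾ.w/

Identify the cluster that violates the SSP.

d

(a) 1-2-3-4 → obeys
(b) 1-2-3-4 → obeys
(c) 1-2-3-5 → obeys
(d) 3-4-2-2 → violates
(e) 1-2-3-4-5 → obeys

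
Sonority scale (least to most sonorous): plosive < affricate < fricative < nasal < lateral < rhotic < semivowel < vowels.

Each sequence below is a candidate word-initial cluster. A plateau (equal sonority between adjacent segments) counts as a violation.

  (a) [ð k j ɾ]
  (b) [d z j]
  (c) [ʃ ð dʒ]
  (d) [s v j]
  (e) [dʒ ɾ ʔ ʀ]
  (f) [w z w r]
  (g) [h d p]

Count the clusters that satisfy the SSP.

(a) [ð k j ɾ]: profile 3-1-7-6 — violates.
(b) [d z j]: profile 1-3-7 — obeys.
(c) [ʃ ð dʒ]: profile 3-3-2 — violates.
(d) [s v j]: profile 3-3-7 — violates.
(e) [dʒ ɾ ʔ ʀ]: profile 2-6-1-6 — violates.
(f) [w z w r]: profile 7-3-7-6 — violates.
(g) [h d p]: profile 3-1-1 — violates.

1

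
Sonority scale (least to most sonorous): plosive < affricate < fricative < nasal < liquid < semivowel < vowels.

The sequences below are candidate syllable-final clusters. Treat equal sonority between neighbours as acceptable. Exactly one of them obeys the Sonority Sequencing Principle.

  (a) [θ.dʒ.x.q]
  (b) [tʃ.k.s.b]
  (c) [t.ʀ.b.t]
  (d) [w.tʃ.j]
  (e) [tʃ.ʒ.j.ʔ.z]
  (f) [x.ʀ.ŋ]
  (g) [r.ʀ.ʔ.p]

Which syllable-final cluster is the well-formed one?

g

(a) 3-2-3-1 → violates
(b) 2-1-3-1 → violates
(c) 1-5-1-1 → violates
(d) 6-2-6 → violates
(e) 2-3-6-1-3 → violates
(f) 3-5-4 → violates
(g) 5-5-1-1 → obeys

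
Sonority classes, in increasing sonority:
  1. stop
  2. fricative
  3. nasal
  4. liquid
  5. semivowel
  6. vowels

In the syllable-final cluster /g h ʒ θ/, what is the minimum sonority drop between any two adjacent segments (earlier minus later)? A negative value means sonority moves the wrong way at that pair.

/g/ is a stop (sonority 1).
/h/ is a fricative (sonority 2).
/ʒ/ is a fricative (sonority 2).
/θ/ is a fricative (sonority 2).
/g/→/h/: change -1.
/h/→/ʒ/: change +0.
/ʒ/→/θ/: change +0.
Minimum = -1.

-1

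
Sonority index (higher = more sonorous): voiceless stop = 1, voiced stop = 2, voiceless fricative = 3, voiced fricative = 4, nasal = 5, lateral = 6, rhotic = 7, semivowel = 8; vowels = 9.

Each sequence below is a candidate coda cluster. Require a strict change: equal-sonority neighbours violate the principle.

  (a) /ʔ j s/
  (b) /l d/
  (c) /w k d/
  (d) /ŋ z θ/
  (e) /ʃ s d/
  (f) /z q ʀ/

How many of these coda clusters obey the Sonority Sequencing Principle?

(a) /ʔ j s/: profile 1-8-3 — violates.
(b) /l d/: profile 6-2 — obeys.
(c) /w k d/: profile 8-1-2 — violates.
(d) /ŋ z θ/: profile 5-4-3 — obeys.
(e) /ʃ s d/: profile 3-3-2 — violates.
(f) /z q ʀ/: profile 4-1-7 — violates.

2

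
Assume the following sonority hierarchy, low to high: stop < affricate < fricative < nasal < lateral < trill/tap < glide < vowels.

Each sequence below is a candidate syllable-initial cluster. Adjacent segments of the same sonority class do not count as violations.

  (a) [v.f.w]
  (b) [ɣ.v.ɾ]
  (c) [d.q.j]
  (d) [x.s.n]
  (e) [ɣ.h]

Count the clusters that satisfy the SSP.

5

(a) [v.f.w]: profile 3-3-7 — obeys.
(b) [ɣ.v.ɾ]: profile 3-3-6 — obeys.
(c) [d.q.j]: profile 1-1-7 — obeys.
(d) [x.s.n]: profile 3-3-4 — obeys.
(e) [ɣ.h]: profile 3-3 — obeys.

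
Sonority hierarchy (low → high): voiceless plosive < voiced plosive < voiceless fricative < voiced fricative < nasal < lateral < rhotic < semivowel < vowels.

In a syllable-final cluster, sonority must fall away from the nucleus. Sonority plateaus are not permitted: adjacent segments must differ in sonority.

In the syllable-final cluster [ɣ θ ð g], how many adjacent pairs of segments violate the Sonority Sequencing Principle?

1

/ɣ/ — voiced fricative, sonority 4.
/θ/ — voiceless fricative, sonority 3.
/ð/ — voiced fricative, sonority 4.
/g/ — voiced plosive, sonority 2.
/ɣ/→/θ/: 4→3 (falls) — ok.
/θ/→/ð/: 3→4 (does not fall) — violation.
/ð/→/g/: 4→2 (falls) — ok.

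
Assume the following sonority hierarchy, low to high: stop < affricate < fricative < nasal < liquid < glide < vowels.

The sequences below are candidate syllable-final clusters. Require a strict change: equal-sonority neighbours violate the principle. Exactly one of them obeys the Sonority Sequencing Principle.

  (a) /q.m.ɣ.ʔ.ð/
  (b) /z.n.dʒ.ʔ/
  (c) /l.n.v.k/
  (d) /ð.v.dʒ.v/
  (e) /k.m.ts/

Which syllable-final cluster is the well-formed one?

(a) /q.m.ɣ.ʔ.ð/: profile 1-4-3-1-3 — violates.
(b) /z.n.dʒ.ʔ/: profile 3-4-2-1 — violates.
(c) /l.n.v.k/: profile 5-4-3-1 — obeys.
(d) /ð.v.dʒ.v/: profile 3-3-2-3 — violates.
(e) /k.m.ts/: profile 1-4-2 — violates.

c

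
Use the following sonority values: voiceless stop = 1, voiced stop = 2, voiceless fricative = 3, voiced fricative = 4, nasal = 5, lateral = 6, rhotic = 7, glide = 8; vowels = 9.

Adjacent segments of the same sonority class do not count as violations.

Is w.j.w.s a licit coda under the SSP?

/w/ is a glide (sonority 8).
/j/ is a glide (sonority 8).
/w/ is a glide (sonority 8).
/s/ is a voiceless fricative (sonority 3).
The profile 8-8-8-3 is non-increasing (plateaus allowed), so the coda satisfies the SSP.

yes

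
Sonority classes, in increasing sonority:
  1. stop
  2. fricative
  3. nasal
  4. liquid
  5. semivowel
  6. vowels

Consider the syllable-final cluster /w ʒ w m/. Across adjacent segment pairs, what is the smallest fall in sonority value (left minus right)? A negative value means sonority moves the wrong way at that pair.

/w/: semivowel = 5.
/ʒ/: fricative = 2.
/w/: semivowel = 5.
/m/: nasal = 3.
/w/→/ʒ/: change +3.
/ʒ/→/w/: change -3.
/w/→/m/: change +2.
Minimum = -3.

-3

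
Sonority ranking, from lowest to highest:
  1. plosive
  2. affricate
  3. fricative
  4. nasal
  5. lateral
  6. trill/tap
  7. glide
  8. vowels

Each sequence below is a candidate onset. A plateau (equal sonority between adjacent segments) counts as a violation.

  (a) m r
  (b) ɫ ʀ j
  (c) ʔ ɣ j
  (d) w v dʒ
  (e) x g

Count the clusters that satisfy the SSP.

3

(a) 4-6 → obeys
(b) 5-6-7 → obeys
(c) 1-3-7 → obeys
(d) 7-3-2 → violates
(e) 3-1 → violates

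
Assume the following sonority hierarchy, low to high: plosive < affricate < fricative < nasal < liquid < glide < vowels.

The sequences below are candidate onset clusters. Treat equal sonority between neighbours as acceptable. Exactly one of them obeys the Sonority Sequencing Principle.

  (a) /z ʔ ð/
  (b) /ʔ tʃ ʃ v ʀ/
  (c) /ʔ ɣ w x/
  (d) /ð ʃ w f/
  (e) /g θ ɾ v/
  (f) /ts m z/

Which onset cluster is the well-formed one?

(a) 3-1-3 → violates
(b) 1-2-3-3-5 → obeys
(c) 1-3-6-3 → violates
(d) 3-3-6-3 → violates
(e) 1-3-5-3 → violates
(f) 2-4-3 → violates

b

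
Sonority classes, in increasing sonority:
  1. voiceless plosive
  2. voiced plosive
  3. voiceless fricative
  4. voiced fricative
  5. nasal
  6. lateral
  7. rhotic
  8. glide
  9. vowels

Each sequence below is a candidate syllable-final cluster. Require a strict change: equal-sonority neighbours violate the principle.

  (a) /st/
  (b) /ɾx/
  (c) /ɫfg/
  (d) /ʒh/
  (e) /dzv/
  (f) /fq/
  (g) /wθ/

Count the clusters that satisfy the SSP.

6

(a) 3-1 → obeys
(b) 7-3 → obeys
(c) 6-3-2 → obeys
(d) 4-3 → obeys
(e) 2-4-4 → violates
(f) 3-1 → obeys
(g) 8-3 → obeys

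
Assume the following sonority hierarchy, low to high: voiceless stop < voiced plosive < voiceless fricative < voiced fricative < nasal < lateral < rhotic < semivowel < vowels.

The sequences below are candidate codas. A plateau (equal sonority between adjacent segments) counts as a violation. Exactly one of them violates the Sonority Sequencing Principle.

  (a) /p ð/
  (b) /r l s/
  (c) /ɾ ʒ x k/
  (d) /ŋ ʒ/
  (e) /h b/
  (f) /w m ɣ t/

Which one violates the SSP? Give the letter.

a

(a) 1-4 → violates
(b) 7-6-3 → obeys
(c) 7-4-3-1 → obeys
(d) 5-4 → obeys
(e) 3-2 → obeys
(f) 8-5-4-1 → obeys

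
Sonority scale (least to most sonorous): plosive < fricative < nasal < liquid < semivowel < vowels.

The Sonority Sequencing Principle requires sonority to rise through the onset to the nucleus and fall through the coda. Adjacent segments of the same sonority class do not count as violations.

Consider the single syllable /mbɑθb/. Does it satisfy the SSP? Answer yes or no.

Onset: /m/ is a nasal (sonority 3), /b/ is a plosive (sonority 1); then the nucleus /ɑ/ (sonority 6).
Onset profile 3-1-6 — does not rise throughout.
Coda: /θ/ is a fricative (sonority 2), /b/ is a plosive (sonority 1).
Coda profile 6-2-1 — falls from the nucleus.

no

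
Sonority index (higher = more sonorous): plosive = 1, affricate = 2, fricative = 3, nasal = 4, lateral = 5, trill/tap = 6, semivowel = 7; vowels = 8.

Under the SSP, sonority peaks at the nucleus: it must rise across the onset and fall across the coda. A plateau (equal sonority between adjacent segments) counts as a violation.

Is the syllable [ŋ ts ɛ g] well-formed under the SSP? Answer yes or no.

Onset: /ŋ/ is a nasal (sonority 4), /ts/ is an affricate (sonority 2); then the nucleus /ɛ/ (sonority 8).
Onset profile 4-2-8 — does not strictly rise throughout.
Coda: /g/ is a plosive (sonority 1).
Coda profile 8-1 — falls from the nucleus.

no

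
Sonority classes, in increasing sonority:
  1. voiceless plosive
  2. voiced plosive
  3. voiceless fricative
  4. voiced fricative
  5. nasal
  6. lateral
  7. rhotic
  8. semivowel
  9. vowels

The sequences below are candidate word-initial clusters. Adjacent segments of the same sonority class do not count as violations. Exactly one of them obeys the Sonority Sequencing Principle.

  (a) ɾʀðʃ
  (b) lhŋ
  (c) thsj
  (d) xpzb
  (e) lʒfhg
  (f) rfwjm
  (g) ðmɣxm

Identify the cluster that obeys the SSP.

c

(a) sonority 7-7-4-3: ill-formed.
(b) sonority 6-3-5: ill-formed.
(c) sonority 1-3-3-8: well-formed.
(d) sonority 3-1-4-2: ill-formed.
(e) sonority 6-4-3-3-2: ill-formed.
(f) sonority 7-3-8-8-5: ill-formed.
(g) sonority 4-5-4-3-5: ill-formed.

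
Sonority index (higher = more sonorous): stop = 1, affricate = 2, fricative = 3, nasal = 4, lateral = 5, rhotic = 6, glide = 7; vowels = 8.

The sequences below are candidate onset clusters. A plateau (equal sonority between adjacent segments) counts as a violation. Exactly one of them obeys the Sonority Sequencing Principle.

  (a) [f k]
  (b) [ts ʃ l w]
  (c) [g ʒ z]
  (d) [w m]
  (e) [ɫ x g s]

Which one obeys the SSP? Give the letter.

b

(a) 3-1 → violates
(b) 2-3-5-7 → obeys
(c) 1-3-3 → violates
(d) 7-4 → violates
(e) 5-3-1-3 → violates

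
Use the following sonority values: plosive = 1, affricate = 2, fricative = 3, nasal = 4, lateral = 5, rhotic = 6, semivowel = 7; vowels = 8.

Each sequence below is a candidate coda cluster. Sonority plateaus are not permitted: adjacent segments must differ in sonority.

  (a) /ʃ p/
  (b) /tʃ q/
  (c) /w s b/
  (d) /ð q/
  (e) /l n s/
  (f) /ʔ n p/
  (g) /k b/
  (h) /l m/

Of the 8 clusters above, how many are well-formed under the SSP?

(a) /ʃ p/: profile 3-1 — obeys.
(b) /tʃ q/: profile 2-1 — obeys.
(c) /w s b/: profile 7-3-1 — obeys.
(d) /ð q/: profile 3-1 — obeys.
(e) /l n s/: profile 5-4-3 — obeys.
(f) /ʔ n p/: profile 1-4-1 — violates.
(g) /k b/: profile 1-1 — violates.
(h) /l m/: profile 5-4 — obeys.

6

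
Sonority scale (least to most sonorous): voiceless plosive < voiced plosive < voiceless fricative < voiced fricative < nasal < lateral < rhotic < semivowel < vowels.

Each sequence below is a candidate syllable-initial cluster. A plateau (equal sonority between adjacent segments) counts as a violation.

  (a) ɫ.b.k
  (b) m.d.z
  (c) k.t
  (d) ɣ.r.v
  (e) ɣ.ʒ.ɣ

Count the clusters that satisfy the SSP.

0

(a) 6-2-1 → violates
(b) 5-2-4 → violates
(c) 1-1 → violates
(d) 4-7-4 → violates
(e) 4-4-4 → violates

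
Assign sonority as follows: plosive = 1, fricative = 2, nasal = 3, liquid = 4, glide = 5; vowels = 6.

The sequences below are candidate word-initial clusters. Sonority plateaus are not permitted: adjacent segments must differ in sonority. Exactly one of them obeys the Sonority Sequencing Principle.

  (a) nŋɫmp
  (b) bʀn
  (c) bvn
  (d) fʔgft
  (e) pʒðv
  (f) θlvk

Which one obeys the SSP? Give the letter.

(a) sonority 3-3-4-3-1: ill-formed.
(b) sonority 1-4-3: ill-formed.
(c) sonority 1-2-3: well-formed.
(d) sonority 2-1-1-2-1: ill-formed.
(e) sonority 1-2-2-2: ill-formed.
(f) sonority 2-4-2-1: ill-formed.

c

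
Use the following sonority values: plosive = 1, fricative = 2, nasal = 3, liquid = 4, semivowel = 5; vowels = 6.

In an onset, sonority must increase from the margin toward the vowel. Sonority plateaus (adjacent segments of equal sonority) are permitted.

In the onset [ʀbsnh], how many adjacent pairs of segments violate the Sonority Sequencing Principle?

/ʀ/ — liquid, sonority 4.
/b/ — plosive, sonority 1.
/s/ — fricative, sonority 2.
/n/ — nasal, sonority 3.
/h/ — fricative, sonority 2.
/ʀ/→/b/: 4→1 (does not rise) — violation.
/b/→/s/: 1→2 (rises) — ok.
/s/→/n/: 2→3 (rises) — ok.
/n/→/h/: 3→2 (does not rise) — violation.

2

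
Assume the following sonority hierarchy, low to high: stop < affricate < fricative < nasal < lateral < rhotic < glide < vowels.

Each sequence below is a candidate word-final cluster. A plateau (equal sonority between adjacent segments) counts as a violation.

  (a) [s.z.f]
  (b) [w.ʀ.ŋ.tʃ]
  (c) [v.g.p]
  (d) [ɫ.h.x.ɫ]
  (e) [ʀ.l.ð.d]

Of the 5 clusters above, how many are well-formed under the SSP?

2

(a) sonority 3-3-3: ill-formed.
(b) sonority 7-6-4-2: well-formed.
(c) sonority 3-1-1: ill-formed.
(d) sonority 5-3-3-5: ill-formed.
(e) sonority 6-5-3-1: well-formed.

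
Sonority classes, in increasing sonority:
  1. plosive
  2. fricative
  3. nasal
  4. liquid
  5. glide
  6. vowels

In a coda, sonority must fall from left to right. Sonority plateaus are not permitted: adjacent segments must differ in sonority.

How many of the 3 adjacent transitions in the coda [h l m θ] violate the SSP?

1

/h/ is a fricative (sonority 2).
/l/ is a liquid (sonority 4).
/m/ is a nasal (sonority 3).
/θ/ is a fricative (sonority 2).
/h/→/l/: 2→4 (does not fall) — violation.
/l/→/m/: 4→3 (falls) — ok.
/m/→/θ/: 3→2 (falls) — ok.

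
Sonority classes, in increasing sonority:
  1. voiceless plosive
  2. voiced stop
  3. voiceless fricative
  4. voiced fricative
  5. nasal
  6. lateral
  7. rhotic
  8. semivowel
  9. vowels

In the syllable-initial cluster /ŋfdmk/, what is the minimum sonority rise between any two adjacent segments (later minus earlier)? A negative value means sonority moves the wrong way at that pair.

/ŋ/: nasal = 5.
/f/: voiceless fricative = 3.
/d/: voiced stop = 2.
/m/: nasal = 5.
/k/: voiceless plosive = 1.
/ŋ/→/f/: change -2.
/f/→/d/: change -1.
/d/→/m/: change +3.
/m/→/k/: change -4.
Minimum = -4.

-4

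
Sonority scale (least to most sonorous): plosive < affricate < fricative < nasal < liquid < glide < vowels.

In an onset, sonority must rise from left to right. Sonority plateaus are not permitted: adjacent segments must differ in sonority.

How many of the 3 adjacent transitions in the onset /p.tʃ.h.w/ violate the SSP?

/p/ — plosive, sonority 1.
/tʃ/ — affricate, sonority 2.
/h/ — fricative, sonority 3.
/w/ — glide, sonority 6.
/p/→/tʃ/: 1→2 (rises) — ok.
/tʃ/→/h/: 2→3 (rises) — ok.
/h/→/w/: 3→6 (rises) — ok.

0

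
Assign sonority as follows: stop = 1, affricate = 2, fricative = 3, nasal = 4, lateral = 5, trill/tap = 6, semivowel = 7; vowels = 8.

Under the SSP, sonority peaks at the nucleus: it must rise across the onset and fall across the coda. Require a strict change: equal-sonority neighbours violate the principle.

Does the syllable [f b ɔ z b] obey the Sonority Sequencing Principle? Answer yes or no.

Onset: /f/ is a fricative (sonority 3), /b/ is a stop (sonority 1); then the nucleus /ɔ/ (sonority 8).
Onset profile 3-1-8 — does not strictly rise throughout.
Coda: /z/ is a fricative (sonority 3), /b/ is a stop (sonority 1).
Coda profile 8-3-1 — falls from the nucleus.

no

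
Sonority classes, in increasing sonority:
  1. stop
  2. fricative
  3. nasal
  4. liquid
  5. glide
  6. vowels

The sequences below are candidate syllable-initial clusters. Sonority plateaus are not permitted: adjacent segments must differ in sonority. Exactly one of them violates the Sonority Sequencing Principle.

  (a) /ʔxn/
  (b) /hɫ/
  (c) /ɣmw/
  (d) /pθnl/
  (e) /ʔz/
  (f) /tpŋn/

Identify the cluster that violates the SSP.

(a) 1-2-3 → obeys
(b) 2-4 → obeys
(c) 2-3-5 → obeys
(d) 1-2-3-4 → obeys
(e) 1-2 → obeys
(f) 1-1-3-3 → violates

f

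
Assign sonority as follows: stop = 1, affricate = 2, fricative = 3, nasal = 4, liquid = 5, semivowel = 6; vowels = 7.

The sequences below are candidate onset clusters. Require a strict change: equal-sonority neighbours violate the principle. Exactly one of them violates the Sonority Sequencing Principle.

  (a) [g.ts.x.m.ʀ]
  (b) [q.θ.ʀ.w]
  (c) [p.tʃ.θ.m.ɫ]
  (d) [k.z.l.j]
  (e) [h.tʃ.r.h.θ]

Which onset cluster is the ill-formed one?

(a) 1-2-3-4-5 → obeys
(b) 1-3-5-6 → obeys
(c) 1-2-3-4-5 → obeys
(d) 1-3-5-6 → obeys
(e) 3-2-5-3-3 → violates

e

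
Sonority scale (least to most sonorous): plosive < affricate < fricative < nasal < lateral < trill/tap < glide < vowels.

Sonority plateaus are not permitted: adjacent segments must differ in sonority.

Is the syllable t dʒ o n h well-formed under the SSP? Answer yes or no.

Onset: /t/ is a plosive (sonority 1), /dʒ/ is an affricate (sonority 2); then the nucleus /o/ (sonority 8).
Onset profile 1-2-8 — rises to the nucleus.
Coda: /n/ is a nasal (sonority 4), /h/ is a fricative (sonority 3).
Coda profile 8-4-3 — falls from the nucleus.

yes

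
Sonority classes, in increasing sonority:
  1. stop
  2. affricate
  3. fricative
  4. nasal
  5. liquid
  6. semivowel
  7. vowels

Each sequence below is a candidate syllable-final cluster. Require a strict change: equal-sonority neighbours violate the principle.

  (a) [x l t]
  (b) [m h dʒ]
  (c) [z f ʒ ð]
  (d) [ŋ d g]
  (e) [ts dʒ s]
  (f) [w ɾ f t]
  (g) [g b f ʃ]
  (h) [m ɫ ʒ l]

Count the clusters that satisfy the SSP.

(a) sonority 3-5-1: ill-formed.
(b) sonority 4-3-2: well-formed.
(c) sonority 3-3-3-3: ill-formed.
(d) sonority 4-1-1: ill-formed.
(e) sonority 2-2-3: ill-formed.
(f) sonority 6-5-3-1: well-formed.
(g) sonority 1-1-3-3: ill-formed.
(h) sonority 4-5-3-5: ill-formed.

2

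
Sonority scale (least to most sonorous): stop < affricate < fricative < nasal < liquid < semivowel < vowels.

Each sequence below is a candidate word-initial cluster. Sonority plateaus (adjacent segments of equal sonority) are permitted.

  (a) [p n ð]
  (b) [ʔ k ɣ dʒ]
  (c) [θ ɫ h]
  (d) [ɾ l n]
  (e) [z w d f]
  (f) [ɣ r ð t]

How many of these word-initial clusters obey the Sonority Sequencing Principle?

0

(a) 1-4-3 → violates
(b) 1-1-3-2 → violates
(c) 3-5-3 → violates
(d) 5-5-4 → violates
(e) 3-6-1-3 → violates
(f) 3-5-3-1 → violates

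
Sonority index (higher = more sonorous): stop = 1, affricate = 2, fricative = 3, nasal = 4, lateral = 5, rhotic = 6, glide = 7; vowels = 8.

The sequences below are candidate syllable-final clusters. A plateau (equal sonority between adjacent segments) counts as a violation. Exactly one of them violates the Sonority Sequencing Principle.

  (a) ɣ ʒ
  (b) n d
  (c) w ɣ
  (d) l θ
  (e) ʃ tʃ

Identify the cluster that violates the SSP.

(a) ɣ ʒ: profile 3-3 — violates.
(b) n d: profile 4-1 — obeys.
(c) w ɣ: profile 7-3 — obeys.
(d) l θ: profile 5-3 — obeys.
(e) ʃ tʃ: profile 3-2 — obeys.

a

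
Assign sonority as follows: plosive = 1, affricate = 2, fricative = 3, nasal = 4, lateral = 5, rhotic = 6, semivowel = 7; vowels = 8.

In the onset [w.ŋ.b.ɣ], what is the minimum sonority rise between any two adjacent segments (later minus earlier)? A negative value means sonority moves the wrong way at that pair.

/w/: semivowel = 7.
/ŋ/: nasal = 4.
/b/: plosive = 1.
/ɣ/: fricative = 3.
/w/→/ŋ/: change -3.
/ŋ/→/b/: change -3.
/b/→/ɣ/: change +2.
Minimum = -3.

-3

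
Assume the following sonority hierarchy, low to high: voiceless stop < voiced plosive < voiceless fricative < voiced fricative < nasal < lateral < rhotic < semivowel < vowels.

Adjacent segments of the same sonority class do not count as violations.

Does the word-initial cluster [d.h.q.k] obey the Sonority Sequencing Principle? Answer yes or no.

no

/d/ — voiced plosive, sonority 2.
/h/ — voiceless fricative, sonority 3.
/q/ — voiceless stop, sonority 1.
/k/ — voiceless stop, sonority 1.
The profile is 2-3-1-1. Between /h/ (3) and /q/ (1) sonority does not rise, so the cluster violates the SSP.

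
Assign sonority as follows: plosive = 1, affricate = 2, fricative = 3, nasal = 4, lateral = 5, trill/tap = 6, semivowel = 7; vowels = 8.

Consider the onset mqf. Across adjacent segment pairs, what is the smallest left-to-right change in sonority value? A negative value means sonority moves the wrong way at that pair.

/m/ is a nasal (sonority 4).
/q/ is a plosive (sonority 1).
/f/ is a fricative (sonority 3).
/m/→/q/: change -3.
/q/→/f/: change +2.
Minimum = -3.

-3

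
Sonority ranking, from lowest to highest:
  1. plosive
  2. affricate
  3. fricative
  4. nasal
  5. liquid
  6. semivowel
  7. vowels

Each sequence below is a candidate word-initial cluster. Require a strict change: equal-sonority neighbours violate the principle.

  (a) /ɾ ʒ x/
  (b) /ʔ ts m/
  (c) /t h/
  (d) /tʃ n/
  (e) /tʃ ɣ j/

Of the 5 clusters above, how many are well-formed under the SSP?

4

(a) sonority 5-3-3: ill-formed.
(b) sonority 1-2-4: well-formed.
(c) sonority 1-3: well-formed.
(d) sonority 2-4: well-formed.
(e) sonority 2-3-6: well-formed.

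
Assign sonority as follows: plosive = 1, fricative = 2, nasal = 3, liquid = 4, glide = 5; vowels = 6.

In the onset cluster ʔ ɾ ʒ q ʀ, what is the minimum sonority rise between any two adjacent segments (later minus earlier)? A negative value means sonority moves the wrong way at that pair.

/ʔ/ is a plosive (sonority 1).
/ɾ/ is a liquid (sonority 4).
/ʒ/ is a fricative (sonority 2).
/q/ is a plosive (sonority 1).
/ʀ/ is a liquid (sonority 4).
/ʔ/→/ɾ/: change +3.
/ɾ/→/ʒ/: change -2.
/ʒ/→/q/: change -1.
/q/→/ʀ/: change +3.
Minimum = -2.

-2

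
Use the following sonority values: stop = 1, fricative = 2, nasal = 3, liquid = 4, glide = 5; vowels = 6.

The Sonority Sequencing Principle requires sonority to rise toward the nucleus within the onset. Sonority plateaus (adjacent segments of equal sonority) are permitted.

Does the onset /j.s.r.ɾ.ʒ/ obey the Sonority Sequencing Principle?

/j/ is a glide (sonority 5).
/s/ is a fricative (sonority 2).
/r/ is a liquid (sonority 4).
/ɾ/ is a liquid (sonority 4).
/ʒ/ is a fricative (sonority 2).
The profile is 5-2-4-4-2. Between /j/ (5) and /s/ (2) sonority does not rise, so the cluster violates the SSP.

no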